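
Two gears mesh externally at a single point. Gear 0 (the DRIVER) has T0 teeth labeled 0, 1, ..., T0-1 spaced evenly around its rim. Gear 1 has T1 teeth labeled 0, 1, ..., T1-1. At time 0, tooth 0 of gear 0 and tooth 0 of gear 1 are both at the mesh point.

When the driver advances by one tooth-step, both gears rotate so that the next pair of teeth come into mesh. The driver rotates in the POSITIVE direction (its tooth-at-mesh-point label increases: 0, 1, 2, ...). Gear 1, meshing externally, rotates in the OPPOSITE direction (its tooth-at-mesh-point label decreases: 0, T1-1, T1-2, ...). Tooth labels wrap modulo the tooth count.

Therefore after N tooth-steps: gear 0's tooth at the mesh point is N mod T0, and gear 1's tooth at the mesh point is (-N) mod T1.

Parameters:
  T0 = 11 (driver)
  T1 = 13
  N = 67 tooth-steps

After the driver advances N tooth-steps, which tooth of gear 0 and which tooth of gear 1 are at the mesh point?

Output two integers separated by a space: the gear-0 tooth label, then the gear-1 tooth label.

Answer: 1 11

Derivation:
Gear 0 (driver, T0=11): tooth at mesh = N mod T0
  67 = 6 * 11 + 1, so 67 mod 11 = 1
  gear 0 tooth = 1
Gear 1 (driven, T1=13): tooth at mesh = (-N) mod T1
  67 = 5 * 13 + 2, so 67 mod 13 = 2
  (-67) mod 13 = (-2) mod 13 = 13 - 2 = 11
Mesh after 67 steps: gear-0 tooth 1 meets gear-1 tooth 11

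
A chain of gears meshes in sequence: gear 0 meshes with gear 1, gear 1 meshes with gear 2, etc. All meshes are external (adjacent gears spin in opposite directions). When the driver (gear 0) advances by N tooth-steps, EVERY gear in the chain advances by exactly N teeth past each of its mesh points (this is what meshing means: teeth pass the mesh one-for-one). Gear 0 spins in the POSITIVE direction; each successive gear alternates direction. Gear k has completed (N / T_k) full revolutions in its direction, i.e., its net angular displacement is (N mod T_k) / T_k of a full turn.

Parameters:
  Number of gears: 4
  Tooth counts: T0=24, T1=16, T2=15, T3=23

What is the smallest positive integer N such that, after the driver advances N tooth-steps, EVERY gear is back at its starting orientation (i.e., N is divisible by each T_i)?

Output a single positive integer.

Answer: 5520

Derivation:
Gear k returns to start when N is a multiple of T_k.
All gears at start simultaneously when N is a common multiple of [24, 16, 15, 23]; the smallest such N is lcm(24, 16, 15, 23).
Start: lcm = T0 = 24
Fold in T1=16: gcd(24, 16) = 8; lcm(24, 16) = 24 * 16 / 8 = 384 / 8 = 48
Fold in T2=15: gcd(48, 15) = 3; lcm(48, 15) = 48 * 15 / 3 = 720 / 3 = 240
Fold in T3=23: gcd(240, 23) = 1; lcm(240, 23) = 240 * 23 / 1 = 5520 / 1 = 5520
Full cycle length = 5520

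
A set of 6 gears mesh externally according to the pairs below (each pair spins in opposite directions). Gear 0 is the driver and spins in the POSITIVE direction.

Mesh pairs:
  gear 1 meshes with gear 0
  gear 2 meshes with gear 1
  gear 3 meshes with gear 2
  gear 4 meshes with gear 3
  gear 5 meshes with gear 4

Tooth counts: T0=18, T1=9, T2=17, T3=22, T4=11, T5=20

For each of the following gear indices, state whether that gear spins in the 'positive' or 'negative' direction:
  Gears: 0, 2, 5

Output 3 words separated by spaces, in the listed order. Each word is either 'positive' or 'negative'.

Gear 0 (driver): positive (depth 0)
  gear 1: meshes with gear 0 -> depth 1 -> negative (opposite of gear 0)
  gear 2: meshes with gear 1 -> depth 2 -> positive (opposite of gear 1)
  gear 3: meshes with gear 2 -> depth 3 -> negative (opposite of gear 2)
  gear 4: meshes with gear 3 -> depth 4 -> positive (opposite of gear 3)
  gear 5: meshes with gear 4 -> depth 5 -> negative (opposite of gear 4)
Queried indices 0, 2, 5 -> positive, positive, negative

Answer: positive positive negative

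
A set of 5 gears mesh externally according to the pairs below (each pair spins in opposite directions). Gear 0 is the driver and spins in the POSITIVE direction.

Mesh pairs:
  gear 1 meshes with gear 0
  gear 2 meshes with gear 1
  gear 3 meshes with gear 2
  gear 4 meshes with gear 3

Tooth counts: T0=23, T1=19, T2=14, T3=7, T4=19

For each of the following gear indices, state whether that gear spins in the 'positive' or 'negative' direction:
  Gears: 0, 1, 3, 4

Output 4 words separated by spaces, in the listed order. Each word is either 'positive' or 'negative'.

Gear 0 (driver): positive (depth 0)
  gear 1: meshes with gear 0 -> depth 1 -> negative (opposite of gear 0)
  gear 2: meshes with gear 1 -> depth 2 -> positive (opposite of gear 1)
  gear 3: meshes with gear 2 -> depth 3 -> negative (opposite of gear 2)
  gear 4: meshes with gear 3 -> depth 4 -> positive (opposite of gear 3)
Queried indices 0, 1, 3, 4 -> positive, negative, negative, positive

Answer: positive negative negative positive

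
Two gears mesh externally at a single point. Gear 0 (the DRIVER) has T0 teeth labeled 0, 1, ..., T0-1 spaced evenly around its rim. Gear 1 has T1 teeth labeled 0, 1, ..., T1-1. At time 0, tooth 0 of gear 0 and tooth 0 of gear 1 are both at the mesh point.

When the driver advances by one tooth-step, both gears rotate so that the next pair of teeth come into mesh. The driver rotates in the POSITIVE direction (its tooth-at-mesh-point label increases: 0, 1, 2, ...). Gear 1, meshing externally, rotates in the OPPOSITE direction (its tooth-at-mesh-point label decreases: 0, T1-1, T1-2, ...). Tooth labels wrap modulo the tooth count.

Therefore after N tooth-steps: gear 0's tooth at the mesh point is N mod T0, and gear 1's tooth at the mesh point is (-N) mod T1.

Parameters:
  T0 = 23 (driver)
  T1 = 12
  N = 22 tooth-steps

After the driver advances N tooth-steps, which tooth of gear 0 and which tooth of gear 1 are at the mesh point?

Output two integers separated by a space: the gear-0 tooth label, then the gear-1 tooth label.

Gear 0 (driver, T0=23): tooth at mesh = N mod T0
  22 = 0 * 23 + 22, so 22 mod 23 = 22
  gear 0 tooth = 22
Gear 1 (driven, T1=12): tooth at mesh = (-N) mod T1
  22 = 1 * 12 + 10, so 22 mod 12 = 10
  (-22) mod 12 = (-10) mod 12 = 12 - 10 = 2
Mesh after 22 steps: gear-0 tooth 22 meets gear-1 tooth 2

Answer: 22 2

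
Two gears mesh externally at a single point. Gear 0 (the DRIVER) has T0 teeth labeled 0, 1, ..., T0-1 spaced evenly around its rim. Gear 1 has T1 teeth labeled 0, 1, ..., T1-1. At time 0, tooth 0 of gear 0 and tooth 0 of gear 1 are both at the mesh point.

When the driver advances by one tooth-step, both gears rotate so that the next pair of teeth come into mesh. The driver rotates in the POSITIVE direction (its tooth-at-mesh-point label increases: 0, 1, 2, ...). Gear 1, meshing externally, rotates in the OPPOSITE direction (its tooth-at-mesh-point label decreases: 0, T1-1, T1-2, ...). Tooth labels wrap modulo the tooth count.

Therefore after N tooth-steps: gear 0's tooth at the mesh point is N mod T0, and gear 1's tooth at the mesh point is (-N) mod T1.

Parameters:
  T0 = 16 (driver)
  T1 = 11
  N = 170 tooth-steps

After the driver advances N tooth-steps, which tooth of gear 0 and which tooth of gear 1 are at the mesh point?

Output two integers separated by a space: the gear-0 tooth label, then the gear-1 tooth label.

Gear 0 (driver, T0=16): tooth at mesh = N mod T0
  170 = 10 * 16 + 10, so 170 mod 16 = 10
  gear 0 tooth = 10
Gear 1 (driven, T1=11): tooth at mesh = (-N) mod T1
  170 = 15 * 11 + 5, so 170 mod 11 = 5
  (-170) mod 11 = (-5) mod 11 = 11 - 5 = 6
Mesh after 170 steps: gear-0 tooth 10 meets gear-1 tooth 6

Answer: 10 6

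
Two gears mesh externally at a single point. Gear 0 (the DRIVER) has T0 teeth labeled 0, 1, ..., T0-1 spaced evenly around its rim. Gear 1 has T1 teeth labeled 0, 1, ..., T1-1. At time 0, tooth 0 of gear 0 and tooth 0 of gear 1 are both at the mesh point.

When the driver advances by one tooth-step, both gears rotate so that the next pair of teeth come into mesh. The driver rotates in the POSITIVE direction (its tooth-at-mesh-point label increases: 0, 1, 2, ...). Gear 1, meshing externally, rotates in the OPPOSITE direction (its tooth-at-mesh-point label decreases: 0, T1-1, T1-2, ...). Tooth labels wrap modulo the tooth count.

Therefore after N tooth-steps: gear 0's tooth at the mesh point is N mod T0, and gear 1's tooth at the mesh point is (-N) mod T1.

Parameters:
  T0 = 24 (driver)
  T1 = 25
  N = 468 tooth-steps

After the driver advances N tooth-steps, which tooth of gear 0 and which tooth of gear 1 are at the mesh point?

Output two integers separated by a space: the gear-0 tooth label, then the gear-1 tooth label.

Gear 0 (driver, T0=24): tooth at mesh = N mod T0
  468 = 19 * 24 + 12, so 468 mod 24 = 12
  gear 0 tooth = 12
Gear 1 (driven, T1=25): tooth at mesh = (-N) mod T1
  468 = 18 * 25 + 18, so 468 mod 25 = 18
  (-468) mod 25 = (-18) mod 25 = 25 - 18 = 7
Mesh after 468 steps: gear-0 tooth 12 meets gear-1 tooth 7

Answer: 12 7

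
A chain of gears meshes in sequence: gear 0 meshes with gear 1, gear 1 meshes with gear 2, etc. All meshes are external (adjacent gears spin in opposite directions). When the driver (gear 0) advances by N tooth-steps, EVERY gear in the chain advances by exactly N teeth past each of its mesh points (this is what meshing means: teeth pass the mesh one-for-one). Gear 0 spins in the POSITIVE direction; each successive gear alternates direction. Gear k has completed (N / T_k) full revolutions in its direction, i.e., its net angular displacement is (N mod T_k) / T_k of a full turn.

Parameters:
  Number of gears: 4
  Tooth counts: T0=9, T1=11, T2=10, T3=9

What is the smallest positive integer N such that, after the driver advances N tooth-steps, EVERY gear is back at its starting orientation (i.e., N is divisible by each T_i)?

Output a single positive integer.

Answer: 990

Derivation:
Gear k returns to start when N is a multiple of T_k.
All gears at start simultaneously when N is a common multiple of [9, 11, 10, 9]; the smallest such N is lcm(9, 11, 10, 9).
Start: lcm = T0 = 9
Fold in T1=11: gcd(9, 11) = 1; lcm(9, 11) = 9 * 11 / 1 = 99 / 1 = 99
Fold in T2=10: gcd(99, 10) = 1; lcm(99, 10) = 99 * 10 / 1 = 990 / 1 = 990
Fold in T3=9: gcd(990, 9) = 9; lcm(990, 9) = 990 * 9 / 9 = 8910 / 9 = 990
Full cycle length = 990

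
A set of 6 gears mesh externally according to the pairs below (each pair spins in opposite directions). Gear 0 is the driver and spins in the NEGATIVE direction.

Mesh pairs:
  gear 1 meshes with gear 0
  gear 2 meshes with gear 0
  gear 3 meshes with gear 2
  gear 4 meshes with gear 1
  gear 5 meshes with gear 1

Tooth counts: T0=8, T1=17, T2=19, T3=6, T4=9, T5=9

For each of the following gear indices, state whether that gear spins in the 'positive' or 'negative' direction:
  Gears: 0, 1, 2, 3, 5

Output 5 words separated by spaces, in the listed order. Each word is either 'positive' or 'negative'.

Answer: negative positive positive negative negative

Derivation:
Gear 0 (driver): negative (depth 0)
  gear 1: meshes with gear 0 -> depth 1 -> positive (opposite of gear 0)
  gear 2: meshes with gear 0 -> depth 1 -> positive (opposite of gear 0)
  gear 3: meshes with gear 2 -> depth 2 -> negative (opposite of gear 2)
  gear 4: meshes with gear 1 -> depth 2 -> negative (opposite of gear 1)
  gear 5: meshes with gear 1 -> depth 2 -> negative (opposite of gear 1)
Queried indices 0, 1, 2, 3, 5 -> negative, positive, positive, negative, negative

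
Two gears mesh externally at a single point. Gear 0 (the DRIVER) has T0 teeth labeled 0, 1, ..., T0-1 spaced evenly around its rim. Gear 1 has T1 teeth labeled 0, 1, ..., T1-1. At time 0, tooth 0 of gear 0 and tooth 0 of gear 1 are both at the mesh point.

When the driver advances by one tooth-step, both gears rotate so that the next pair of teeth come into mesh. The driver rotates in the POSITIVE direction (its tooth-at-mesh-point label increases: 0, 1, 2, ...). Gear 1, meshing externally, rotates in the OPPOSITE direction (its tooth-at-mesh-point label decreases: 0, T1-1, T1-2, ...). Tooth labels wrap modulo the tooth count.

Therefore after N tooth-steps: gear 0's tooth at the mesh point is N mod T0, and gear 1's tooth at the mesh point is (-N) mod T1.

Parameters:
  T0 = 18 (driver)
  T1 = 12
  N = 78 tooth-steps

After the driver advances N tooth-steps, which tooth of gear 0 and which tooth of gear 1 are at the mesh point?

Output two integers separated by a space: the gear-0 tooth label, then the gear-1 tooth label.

Answer: 6 6

Derivation:
Gear 0 (driver, T0=18): tooth at mesh = N mod T0
  78 = 4 * 18 + 6, so 78 mod 18 = 6
  gear 0 tooth = 6
Gear 1 (driven, T1=12): tooth at mesh = (-N) mod T1
  78 = 6 * 12 + 6, so 78 mod 12 = 6
  (-78) mod 12 = (-6) mod 12 = 12 - 6 = 6
Mesh after 78 steps: gear-0 tooth 6 meets gear-1 tooth 6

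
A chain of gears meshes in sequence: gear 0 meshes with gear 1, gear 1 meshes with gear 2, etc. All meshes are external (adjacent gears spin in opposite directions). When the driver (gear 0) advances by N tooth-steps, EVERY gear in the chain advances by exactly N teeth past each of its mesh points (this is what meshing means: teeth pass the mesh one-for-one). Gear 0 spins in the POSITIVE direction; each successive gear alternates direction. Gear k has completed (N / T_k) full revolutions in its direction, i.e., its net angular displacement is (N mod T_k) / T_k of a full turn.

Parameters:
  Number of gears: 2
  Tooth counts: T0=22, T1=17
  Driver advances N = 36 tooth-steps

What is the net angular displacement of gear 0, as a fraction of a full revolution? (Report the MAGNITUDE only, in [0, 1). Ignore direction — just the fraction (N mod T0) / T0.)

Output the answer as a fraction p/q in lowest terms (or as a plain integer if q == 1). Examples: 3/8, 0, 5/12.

Chain of 2 gears, tooth counts: [22, 17]
  gear 0: T0=22, direction=positive, advance = 36 mod 22 = 14 teeth = 14/22 turn
  gear 1: T1=17, direction=negative, advance = 36 mod 17 = 2 teeth = 2/17 turn
Gear 0: 36 mod 22 = 14
Fraction = 14 / 22 = 7/11 (gcd(14,22)=2) = 7/11

Answer: 7/11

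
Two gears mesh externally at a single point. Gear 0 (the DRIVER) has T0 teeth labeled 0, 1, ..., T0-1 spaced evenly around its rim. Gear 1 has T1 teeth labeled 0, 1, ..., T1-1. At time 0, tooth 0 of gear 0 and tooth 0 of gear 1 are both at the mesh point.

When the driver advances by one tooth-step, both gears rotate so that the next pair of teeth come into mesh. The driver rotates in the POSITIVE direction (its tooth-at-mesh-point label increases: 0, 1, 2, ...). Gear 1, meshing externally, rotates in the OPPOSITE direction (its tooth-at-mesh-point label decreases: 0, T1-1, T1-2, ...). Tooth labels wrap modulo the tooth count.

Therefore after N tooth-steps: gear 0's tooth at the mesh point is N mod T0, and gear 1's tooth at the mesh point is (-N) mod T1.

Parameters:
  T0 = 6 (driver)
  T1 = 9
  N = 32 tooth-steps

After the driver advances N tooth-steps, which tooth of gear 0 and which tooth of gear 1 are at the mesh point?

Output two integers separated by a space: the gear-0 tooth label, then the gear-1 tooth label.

Gear 0 (driver, T0=6): tooth at mesh = N mod T0
  32 = 5 * 6 + 2, so 32 mod 6 = 2
  gear 0 tooth = 2
Gear 1 (driven, T1=9): tooth at mesh = (-N) mod T1
  32 = 3 * 9 + 5, so 32 mod 9 = 5
  (-32) mod 9 = (-5) mod 9 = 9 - 5 = 4
Mesh after 32 steps: gear-0 tooth 2 meets gear-1 tooth 4

Answer: 2 4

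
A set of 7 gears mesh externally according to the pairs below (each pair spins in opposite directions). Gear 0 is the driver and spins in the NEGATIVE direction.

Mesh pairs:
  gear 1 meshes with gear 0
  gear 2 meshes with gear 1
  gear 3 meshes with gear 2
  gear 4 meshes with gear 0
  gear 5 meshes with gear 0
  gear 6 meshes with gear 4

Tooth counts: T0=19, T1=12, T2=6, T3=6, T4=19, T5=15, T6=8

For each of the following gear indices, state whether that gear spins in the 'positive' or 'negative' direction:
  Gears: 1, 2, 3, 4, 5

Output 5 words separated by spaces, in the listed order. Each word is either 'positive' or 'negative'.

Answer: positive negative positive positive positive

Derivation:
Gear 0 (driver): negative (depth 0)
  gear 1: meshes with gear 0 -> depth 1 -> positive (opposite of gear 0)
  gear 2: meshes with gear 1 -> depth 2 -> negative (opposite of gear 1)
  gear 3: meshes with gear 2 -> depth 3 -> positive (opposite of gear 2)
  gear 4: meshes with gear 0 -> depth 1 -> positive (opposite of gear 0)
  gear 5: meshes with gear 0 -> depth 1 -> positive (opposite of gear 0)
  gear 6: meshes with gear 4 -> depth 2 -> negative (opposite of gear 4)
Queried indices 1, 2, 3, 4, 5 -> positive, negative, positive, positive, positive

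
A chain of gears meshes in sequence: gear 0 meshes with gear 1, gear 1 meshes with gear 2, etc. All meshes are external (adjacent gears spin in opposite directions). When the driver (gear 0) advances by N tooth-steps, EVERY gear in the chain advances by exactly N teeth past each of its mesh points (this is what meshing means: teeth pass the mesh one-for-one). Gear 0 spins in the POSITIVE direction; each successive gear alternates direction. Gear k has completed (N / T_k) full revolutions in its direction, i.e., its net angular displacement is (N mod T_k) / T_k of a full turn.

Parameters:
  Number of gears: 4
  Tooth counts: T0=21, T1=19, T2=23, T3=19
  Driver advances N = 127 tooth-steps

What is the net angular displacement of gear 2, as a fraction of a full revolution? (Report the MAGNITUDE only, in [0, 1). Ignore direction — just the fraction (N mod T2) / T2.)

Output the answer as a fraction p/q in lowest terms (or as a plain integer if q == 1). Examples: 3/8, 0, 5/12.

Chain of 4 gears, tooth counts: [21, 19, 23, 19]
  gear 0: T0=21, direction=positive, advance = 127 mod 21 = 1 teeth = 1/21 turn
  gear 1: T1=19, direction=negative, advance = 127 mod 19 = 13 teeth = 13/19 turn
  gear 2: T2=23, direction=positive, advance = 127 mod 23 = 12 teeth = 12/23 turn
  gear 3: T3=19, direction=negative, advance = 127 mod 19 = 13 teeth = 13/19 turn
Gear 2: 127 mod 23 = 12
Fraction = 12 / 23 = 12/23 (gcd(12,23)=1) = 12/23

Answer: 12/23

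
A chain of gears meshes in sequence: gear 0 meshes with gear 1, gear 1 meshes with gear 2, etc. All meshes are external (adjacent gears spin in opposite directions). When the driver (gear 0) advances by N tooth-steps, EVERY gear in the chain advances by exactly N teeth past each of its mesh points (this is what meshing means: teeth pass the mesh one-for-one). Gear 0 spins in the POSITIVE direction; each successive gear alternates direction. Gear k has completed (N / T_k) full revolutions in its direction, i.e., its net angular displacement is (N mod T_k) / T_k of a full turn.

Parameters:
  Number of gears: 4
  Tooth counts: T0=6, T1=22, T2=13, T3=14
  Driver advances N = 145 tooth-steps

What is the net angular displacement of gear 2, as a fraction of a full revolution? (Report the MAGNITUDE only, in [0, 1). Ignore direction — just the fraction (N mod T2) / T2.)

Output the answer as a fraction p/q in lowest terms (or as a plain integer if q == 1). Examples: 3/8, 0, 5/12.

Answer: 2/13

Derivation:
Chain of 4 gears, tooth counts: [6, 22, 13, 14]
  gear 0: T0=6, direction=positive, advance = 145 mod 6 = 1 teeth = 1/6 turn
  gear 1: T1=22, direction=negative, advance = 145 mod 22 = 13 teeth = 13/22 turn
  gear 2: T2=13, direction=positive, advance = 145 mod 13 = 2 teeth = 2/13 turn
  gear 3: T3=14, direction=negative, advance = 145 mod 14 = 5 teeth = 5/14 turn
Gear 2: 145 mod 13 = 2
Fraction = 2 / 13 = 2/13 (gcd(2,13)=1) = 2/13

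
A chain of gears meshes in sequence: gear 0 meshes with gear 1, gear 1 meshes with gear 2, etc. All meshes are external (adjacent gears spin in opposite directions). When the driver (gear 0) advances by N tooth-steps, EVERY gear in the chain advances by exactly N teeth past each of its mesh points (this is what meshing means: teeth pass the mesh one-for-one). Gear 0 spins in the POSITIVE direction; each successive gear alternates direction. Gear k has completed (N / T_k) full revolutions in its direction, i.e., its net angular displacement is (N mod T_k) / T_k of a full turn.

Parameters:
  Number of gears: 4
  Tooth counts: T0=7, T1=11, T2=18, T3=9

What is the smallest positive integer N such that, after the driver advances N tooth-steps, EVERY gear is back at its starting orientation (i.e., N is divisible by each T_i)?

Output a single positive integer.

Gear k returns to start when N is a multiple of T_k.
All gears at start simultaneously when N is a common multiple of [7, 11, 18, 9]; the smallest such N is lcm(7, 11, 18, 9).
Start: lcm = T0 = 7
Fold in T1=11: gcd(7, 11) = 1; lcm(7, 11) = 7 * 11 / 1 = 77 / 1 = 77
Fold in T2=18: gcd(77, 18) = 1; lcm(77, 18) = 77 * 18 / 1 = 1386 / 1 = 1386
Fold in T3=9: gcd(1386, 9) = 9; lcm(1386, 9) = 1386 * 9 / 9 = 12474 / 9 = 1386
Full cycle length = 1386

Answer: 1386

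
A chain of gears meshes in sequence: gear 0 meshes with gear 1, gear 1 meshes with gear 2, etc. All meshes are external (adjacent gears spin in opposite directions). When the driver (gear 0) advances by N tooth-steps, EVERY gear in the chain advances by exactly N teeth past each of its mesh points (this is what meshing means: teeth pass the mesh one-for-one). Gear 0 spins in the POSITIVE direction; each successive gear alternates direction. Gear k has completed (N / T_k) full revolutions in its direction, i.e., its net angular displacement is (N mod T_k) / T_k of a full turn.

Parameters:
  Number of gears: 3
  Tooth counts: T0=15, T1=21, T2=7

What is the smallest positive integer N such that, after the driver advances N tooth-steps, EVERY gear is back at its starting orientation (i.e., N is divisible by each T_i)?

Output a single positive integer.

Answer: 105

Derivation:
Gear k returns to start when N is a multiple of T_k.
All gears at start simultaneously when N is a common multiple of [15, 21, 7]; the smallest such N is lcm(15, 21, 7).
Start: lcm = T0 = 15
Fold in T1=21: gcd(15, 21) = 3; lcm(15, 21) = 15 * 21 / 3 = 315 / 3 = 105
Fold in T2=7: gcd(105, 7) = 7; lcm(105, 7) = 105 * 7 / 7 = 735 / 7 = 105
Full cycle length = 105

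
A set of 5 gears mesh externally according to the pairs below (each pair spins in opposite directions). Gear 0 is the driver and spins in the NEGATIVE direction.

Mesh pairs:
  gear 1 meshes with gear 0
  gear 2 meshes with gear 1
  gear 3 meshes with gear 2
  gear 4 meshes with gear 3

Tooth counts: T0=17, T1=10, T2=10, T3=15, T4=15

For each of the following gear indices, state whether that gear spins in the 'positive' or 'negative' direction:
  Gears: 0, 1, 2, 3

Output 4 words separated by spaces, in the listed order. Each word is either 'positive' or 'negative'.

Gear 0 (driver): negative (depth 0)
  gear 1: meshes with gear 0 -> depth 1 -> positive (opposite of gear 0)
  gear 2: meshes with gear 1 -> depth 2 -> negative (opposite of gear 1)
  gear 3: meshes with gear 2 -> depth 3 -> positive (opposite of gear 2)
  gear 4: meshes with gear 3 -> depth 4 -> negative (opposite of gear 3)
Queried indices 0, 1, 2, 3 -> negative, positive, negative, positive

Answer: negative positive negative positive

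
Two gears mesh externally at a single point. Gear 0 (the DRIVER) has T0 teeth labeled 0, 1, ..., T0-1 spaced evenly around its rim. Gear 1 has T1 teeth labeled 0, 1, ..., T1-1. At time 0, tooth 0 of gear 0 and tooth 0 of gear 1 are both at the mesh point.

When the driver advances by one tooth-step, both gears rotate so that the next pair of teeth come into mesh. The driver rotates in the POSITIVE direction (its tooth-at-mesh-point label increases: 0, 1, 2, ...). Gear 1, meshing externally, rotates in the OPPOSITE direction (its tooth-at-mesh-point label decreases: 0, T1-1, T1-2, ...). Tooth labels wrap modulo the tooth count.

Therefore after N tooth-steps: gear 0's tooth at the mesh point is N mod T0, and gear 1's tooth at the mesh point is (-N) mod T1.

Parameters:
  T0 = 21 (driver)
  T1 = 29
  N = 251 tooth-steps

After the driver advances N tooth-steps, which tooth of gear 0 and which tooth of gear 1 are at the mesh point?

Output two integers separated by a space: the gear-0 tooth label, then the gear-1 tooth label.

Gear 0 (driver, T0=21): tooth at mesh = N mod T0
  251 = 11 * 21 + 20, so 251 mod 21 = 20
  gear 0 tooth = 20
Gear 1 (driven, T1=29): tooth at mesh = (-N) mod T1
  251 = 8 * 29 + 19, so 251 mod 29 = 19
  (-251) mod 29 = (-19) mod 29 = 29 - 19 = 10
Mesh after 251 steps: gear-0 tooth 20 meets gear-1 tooth 10

Answer: 20 10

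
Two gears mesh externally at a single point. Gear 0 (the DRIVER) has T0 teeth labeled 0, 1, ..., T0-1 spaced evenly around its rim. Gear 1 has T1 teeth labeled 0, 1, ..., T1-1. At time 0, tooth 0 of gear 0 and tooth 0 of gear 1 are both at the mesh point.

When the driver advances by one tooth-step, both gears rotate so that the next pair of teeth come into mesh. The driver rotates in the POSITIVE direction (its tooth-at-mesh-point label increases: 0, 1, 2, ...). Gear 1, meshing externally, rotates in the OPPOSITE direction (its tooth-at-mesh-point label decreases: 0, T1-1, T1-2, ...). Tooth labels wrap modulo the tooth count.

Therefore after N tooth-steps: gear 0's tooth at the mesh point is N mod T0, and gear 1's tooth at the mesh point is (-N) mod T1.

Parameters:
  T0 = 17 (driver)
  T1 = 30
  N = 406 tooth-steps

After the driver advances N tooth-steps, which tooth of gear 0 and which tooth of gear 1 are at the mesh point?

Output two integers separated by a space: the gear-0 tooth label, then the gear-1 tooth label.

Answer: 15 14

Derivation:
Gear 0 (driver, T0=17): tooth at mesh = N mod T0
  406 = 23 * 17 + 15, so 406 mod 17 = 15
  gear 0 tooth = 15
Gear 1 (driven, T1=30): tooth at mesh = (-N) mod T1
  406 = 13 * 30 + 16, so 406 mod 30 = 16
  (-406) mod 30 = (-16) mod 30 = 30 - 16 = 14
Mesh after 406 steps: gear-0 tooth 15 meets gear-1 tooth 14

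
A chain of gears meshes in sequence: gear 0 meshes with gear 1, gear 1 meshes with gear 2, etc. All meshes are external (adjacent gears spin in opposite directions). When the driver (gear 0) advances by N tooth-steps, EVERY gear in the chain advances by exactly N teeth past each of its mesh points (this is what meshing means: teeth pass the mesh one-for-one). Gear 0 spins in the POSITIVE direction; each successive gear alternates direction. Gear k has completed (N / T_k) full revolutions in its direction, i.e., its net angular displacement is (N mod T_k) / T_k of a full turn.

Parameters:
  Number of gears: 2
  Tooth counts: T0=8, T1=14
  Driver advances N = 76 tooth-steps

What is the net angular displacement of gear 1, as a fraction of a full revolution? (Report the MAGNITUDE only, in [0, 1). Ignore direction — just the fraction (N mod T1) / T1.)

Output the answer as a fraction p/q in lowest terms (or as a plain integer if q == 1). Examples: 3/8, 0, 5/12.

Answer: 3/7

Derivation:
Chain of 2 gears, tooth counts: [8, 14]
  gear 0: T0=8, direction=positive, advance = 76 mod 8 = 4 teeth = 4/8 turn
  gear 1: T1=14, direction=negative, advance = 76 mod 14 = 6 teeth = 6/14 turn
Gear 1: 76 mod 14 = 6
Fraction = 6 / 14 = 3/7 (gcd(6,14)=2) = 3/7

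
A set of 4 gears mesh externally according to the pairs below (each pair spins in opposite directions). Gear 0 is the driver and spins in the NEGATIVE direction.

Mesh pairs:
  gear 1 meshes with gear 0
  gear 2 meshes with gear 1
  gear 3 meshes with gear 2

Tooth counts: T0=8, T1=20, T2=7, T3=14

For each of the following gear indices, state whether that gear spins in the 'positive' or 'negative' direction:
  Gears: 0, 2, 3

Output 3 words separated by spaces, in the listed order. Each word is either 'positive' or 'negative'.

Gear 0 (driver): negative (depth 0)
  gear 1: meshes with gear 0 -> depth 1 -> positive (opposite of gear 0)
  gear 2: meshes with gear 1 -> depth 2 -> negative (opposite of gear 1)
  gear 3: meshes with gear 2 -> depth 3 -> positive (opposite of gear 2)
Queried indices 0, 2, 3 -> negative, negative, positive

Answer: negative negative positive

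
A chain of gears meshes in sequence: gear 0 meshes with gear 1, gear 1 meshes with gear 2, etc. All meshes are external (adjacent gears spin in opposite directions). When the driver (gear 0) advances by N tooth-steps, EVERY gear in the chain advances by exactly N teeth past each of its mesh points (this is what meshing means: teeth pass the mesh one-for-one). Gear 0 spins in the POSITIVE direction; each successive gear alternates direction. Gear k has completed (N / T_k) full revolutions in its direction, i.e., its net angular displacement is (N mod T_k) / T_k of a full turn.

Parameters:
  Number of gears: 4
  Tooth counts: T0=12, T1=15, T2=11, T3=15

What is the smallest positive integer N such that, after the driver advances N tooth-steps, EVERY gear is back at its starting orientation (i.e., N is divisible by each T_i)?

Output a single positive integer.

Answer: 660

Derivation:
Gear k returns to start when N is a multiple of T_k.
All gears at start simultaneously when N is a common multiple of [12, 15, 11, 15]; the smallest such N is lcm(12, 15, 11, 15).
Start: lcm = T0 = 12
Fold in T1=15: gcd(12, 15) = 3; lcm(12, 15) = 12 * 15 / 3 = 180 / 3 = 60
Fold in T2=11: gcd(60, 11) = 1; lcm(60, 11) = 60 * 11 / 1 = 660 / 1 = 660
Fold in T3=15: gcd(660, 15) = 15; lcm(660, 15) = 660 * 15 / 15 = 9900 / 15 = 660
Full cycle length = 660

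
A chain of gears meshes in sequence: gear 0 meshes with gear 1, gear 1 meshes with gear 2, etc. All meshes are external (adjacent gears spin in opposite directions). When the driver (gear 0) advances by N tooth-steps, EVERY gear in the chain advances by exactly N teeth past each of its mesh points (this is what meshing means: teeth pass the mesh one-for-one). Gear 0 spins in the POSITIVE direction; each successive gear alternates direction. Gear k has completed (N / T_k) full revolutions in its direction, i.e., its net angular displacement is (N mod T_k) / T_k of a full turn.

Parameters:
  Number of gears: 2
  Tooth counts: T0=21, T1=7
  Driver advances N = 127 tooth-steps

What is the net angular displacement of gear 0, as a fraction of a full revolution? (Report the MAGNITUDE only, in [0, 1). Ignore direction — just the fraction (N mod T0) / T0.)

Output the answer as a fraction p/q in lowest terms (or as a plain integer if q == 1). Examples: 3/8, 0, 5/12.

Answer: 1/21

Derivation:
Chain of 2 gears, tooth counts: [21, 7]
  gear 0: T0=21, direction=positive, advance = 127 mod 21 = 1 teeth = 1/21 turn
  gear 1: T1=7, direction=negative, advance = 127 mod 7 = 1 teeth = 1/7 turn
Gear 0: 127 mod 21 = 1
Fraction = 1 / 21 = 1/21 (gcd(1,21)=1) = 1/21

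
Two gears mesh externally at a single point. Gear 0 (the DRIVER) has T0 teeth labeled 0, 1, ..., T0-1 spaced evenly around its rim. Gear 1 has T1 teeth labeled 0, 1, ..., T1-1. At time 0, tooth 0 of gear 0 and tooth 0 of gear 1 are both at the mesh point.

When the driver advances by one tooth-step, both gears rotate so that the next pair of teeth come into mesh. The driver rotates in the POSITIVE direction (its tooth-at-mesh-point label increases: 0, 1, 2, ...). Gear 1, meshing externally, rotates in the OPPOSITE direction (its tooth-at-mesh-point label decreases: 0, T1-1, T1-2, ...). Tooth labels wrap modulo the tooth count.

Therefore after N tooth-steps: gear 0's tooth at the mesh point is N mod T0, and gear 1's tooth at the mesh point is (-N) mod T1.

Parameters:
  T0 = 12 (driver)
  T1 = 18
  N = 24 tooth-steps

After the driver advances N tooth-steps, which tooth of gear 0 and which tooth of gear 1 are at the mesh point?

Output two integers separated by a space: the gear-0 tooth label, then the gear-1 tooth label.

Answer: 0 12

Derivation:
Gear 0 (driver, T0=12): tooth at mesh = N mod T0
  24 = 2 * 12 + 0, so 24 mod 12 = 0
  gear 0 tooth = 0
Gear 1 (driven, T1=18): tooth at mesh = (-N) mod T1
  24 = 1 * 18 + 6, so 24 mod 18 = 6
  (-24) mod 18 = (-6) mod 18 = 18 - 6 = 12
Mesh after 24 steps: gear-0 tooth 0 meets gear-1 tooth 12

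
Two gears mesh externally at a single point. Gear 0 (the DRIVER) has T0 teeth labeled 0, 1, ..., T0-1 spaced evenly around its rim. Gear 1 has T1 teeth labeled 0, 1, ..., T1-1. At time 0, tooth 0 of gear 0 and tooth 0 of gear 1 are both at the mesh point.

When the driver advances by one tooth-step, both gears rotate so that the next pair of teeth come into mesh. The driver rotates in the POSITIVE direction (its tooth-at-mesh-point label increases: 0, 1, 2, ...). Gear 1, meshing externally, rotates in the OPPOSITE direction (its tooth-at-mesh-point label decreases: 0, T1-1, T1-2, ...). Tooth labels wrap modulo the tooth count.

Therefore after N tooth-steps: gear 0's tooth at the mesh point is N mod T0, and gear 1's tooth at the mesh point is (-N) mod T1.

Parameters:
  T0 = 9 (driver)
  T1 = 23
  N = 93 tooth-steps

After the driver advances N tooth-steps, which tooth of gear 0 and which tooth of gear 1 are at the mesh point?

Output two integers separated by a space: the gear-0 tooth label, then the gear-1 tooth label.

Gear 0 (driver, T0=9): tooth at mesh = N mod T0
  93 = 10 * 9 + 3, so 93 mod 9 = 3
  gear 0 tooth = 3
Gear 1 (driven, T1=23): tooth at mesh = (-N) mod T1
  93 = 4 * 23 + 1, so 93 mod 23 = 1
  (-93) mod 23 = (-1) mod 23 = 23 - 1 = 22
Mesh after 93 steps: gear-0 tooth 3 meets gear-1 tooth 22

Answer: 3 22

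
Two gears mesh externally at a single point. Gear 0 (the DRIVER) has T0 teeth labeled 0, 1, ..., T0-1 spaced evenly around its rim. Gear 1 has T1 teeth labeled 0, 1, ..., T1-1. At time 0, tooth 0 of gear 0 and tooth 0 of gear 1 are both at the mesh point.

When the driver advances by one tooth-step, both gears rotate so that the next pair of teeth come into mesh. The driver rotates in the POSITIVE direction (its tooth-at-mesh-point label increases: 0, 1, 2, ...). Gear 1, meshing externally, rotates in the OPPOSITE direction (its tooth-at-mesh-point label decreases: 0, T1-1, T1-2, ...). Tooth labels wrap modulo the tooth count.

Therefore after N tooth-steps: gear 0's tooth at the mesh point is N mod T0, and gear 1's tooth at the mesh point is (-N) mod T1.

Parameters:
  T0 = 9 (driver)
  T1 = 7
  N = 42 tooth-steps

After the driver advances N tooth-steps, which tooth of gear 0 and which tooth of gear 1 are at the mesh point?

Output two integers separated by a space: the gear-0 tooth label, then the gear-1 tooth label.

Answer: 6 0

Derivation:
Gear 0 (driver, T0=9): tooth at mesh = N mod T0
  42 = 4 * 9 + 6, so 42 mod 9 = 6
  gear 0 tooth = 6
Gear 1 (driven, T1=7): tooth at mesh = (-N) mod T1
  42 = 6 * 7 + 0, so 42 mod 7 = 0
  (-42) mod 7 = 0
Mesh after 42 steps: gear-0 tooth 6 meets gear-1 tooth 0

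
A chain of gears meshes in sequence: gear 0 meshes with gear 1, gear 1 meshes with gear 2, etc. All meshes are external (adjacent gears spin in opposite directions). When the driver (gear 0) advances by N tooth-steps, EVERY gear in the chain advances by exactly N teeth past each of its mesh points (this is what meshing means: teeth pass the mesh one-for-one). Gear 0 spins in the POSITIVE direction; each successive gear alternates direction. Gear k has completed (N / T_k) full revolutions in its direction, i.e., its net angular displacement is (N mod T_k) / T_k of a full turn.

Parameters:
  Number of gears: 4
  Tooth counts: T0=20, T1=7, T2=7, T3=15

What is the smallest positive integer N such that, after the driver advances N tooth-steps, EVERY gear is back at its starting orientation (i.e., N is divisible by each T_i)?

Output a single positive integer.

Answer: 420

Derivation:
Gear k returns to start when N is a multiple of T_k.
All gears at start simultaneously when N is a common multiple of [20, 7, 7, 15]; the smallest such N is lcm(20, 7, 7, 15).
Start: lcm = T0 = 20
Fold in T1=7: gcd(20, 7) = 1; lcm(20, 7) = 20 * 7 / 1 = 140 / 1 = 140
Fold in T2=7: gcd(140, 7) = 7; lcm(140, 7) = 140 * 7 / 7 = 980 / 7 = 140
Fold in T3=15: gcd(140, 15) = 5; lcm(140, 15) = 140 * 15 / 5 = 2100 / 5 = 420
Full cycle length = 420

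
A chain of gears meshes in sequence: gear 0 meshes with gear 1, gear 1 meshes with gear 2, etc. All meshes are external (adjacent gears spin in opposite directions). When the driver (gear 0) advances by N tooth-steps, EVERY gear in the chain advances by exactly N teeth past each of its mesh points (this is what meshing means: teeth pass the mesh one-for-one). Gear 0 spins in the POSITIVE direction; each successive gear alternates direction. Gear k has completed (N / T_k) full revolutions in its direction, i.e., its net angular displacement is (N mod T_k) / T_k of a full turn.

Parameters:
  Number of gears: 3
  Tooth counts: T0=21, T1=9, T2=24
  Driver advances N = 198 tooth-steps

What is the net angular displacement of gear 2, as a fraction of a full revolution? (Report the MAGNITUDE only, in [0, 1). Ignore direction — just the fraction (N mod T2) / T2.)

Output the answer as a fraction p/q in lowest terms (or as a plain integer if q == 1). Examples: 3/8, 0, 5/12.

Answer: 1/4

Derivation:
Chain of 3 gears, tooth counts: [21, 9, 24]
  gear 0: T0=21, direction=positive, advance = 198 mod 21 = 9 teeth = 9/21 turn
  gear 1: T1=9, direction=negative, advance = 198 mod 9 = 0 teeth = 0/9 turn
  gear 2: T2=24, direction=positive, advance = 198 mod 24 = 6 teeth = 6/24 turn
Gear 2: 198 mod 24 = 6
Fraction = 6 / 24 = 1/4 (gcd(6,24)=6) = 1/4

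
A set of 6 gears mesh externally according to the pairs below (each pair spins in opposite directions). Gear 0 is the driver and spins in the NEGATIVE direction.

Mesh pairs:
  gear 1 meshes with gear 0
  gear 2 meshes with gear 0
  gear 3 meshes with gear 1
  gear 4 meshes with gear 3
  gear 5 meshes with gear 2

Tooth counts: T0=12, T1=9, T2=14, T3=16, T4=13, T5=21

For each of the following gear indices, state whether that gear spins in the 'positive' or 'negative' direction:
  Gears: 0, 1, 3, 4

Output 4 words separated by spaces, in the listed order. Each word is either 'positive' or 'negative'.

Gear 0 (driver): negative (depth 0)
  gear 1: meshes with gear 0 -> depth 1 -> positive (opposite of gear 0)
  gear 2: meshes with gear 0 -> depth 1 -> positive (opposite of gear 0)
  gear 3: meshes with gear 1 -> depth 2 -> negative (opposite of gear 1)
  gear 4: meshes with gear 3 -> depth 3 -> positive (opposite of gear 3)
  gear 5: meshes with gear 2 -> depth 2 -> negative (opposite of gear 2)
Queried indices 0, 1, 3, 4 -> negative, positive, negative, positive

Answer: negative positive negative positive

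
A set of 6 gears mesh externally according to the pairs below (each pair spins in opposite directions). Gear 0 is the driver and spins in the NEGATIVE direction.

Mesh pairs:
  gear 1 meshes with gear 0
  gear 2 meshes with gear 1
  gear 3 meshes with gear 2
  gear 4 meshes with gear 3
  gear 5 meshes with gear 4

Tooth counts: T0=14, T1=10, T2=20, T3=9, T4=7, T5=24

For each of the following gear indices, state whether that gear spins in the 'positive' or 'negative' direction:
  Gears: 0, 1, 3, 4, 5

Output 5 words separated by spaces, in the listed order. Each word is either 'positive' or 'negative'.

Answer: negative positive positive negative positive

Derivation:
Gear 0 (driver): negative (depth 0)
  gear 1: meshes with gear 0 -> depth 1 -> positive (opposite of gear 0)
  gear 2: meshes with gear 1 -> depth 2 -> negative (opposite of gear 1)
  gear 3: meshes with gear 2 -> depth 3 -> positive (opposite of gear 2)
  gear 4: meshes with gear 3 -> depth 4 -> negative (opposite of gear 3)
  gear 5: meshes with gear 4 -> depth 5 -> positive (opposite of gear 4)
Queried indices 0, 1, 3, 4, 5 -> negative, positive, positive, negative, positive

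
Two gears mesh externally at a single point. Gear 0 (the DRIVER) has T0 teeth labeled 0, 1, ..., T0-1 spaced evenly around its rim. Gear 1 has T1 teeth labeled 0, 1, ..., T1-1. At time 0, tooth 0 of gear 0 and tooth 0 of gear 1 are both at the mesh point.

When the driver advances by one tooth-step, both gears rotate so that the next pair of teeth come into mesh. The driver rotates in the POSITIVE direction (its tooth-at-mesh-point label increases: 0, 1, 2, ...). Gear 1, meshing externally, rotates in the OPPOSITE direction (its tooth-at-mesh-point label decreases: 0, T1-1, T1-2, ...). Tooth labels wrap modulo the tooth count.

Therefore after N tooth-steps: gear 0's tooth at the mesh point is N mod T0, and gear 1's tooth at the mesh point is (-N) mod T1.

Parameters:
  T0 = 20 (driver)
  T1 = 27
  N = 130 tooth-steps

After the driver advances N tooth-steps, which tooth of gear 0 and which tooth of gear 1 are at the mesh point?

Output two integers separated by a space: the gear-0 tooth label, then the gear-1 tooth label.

Answer: 10 5

Derivation:
Gear 0 (driver, T0=20): tooth at mesh = N mod T0
  130 = 6 * 20 + 10, so 130 mod 20 = 10
  gear 0 tooth = 10
Gear 1 (driven, T1=27): tooth at mesh = (-N) mod T1
  130 = 4 * 27 + 22, so 130 mod 27 = 22
  (-130) mod 27 = (-22) mod 27 = 27 - 22 = 5
Mesh after 130 steps: gear-0 tooth 10 meets gear-1 tooth 5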